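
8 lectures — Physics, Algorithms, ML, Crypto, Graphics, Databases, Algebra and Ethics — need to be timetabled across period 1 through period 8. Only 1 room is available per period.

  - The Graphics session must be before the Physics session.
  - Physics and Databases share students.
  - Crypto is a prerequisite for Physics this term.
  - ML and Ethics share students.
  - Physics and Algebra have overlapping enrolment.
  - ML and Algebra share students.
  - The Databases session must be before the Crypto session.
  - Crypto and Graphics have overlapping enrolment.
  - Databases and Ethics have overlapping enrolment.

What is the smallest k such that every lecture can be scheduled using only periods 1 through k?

8

The precedence chain requires at least 3 distinct periods.
With at most 1 per period and 8 lectures, at least 8 periods are needed.
8 works (last occupied period: period 8): for example Databases=period 1, ML=period 6, Graphics=period 3, Physics=period 4, Algebra=period 7, Crypto=period 2, Algorithms=period 5, Ethics=period 8.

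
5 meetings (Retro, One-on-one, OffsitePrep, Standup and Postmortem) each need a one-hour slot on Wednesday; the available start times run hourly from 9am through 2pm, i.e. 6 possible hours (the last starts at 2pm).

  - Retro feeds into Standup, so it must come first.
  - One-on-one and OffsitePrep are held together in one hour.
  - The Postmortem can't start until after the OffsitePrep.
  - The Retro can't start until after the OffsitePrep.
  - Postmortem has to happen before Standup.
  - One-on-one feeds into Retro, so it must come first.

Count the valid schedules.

Splitting on Retro: it can be 10am (10), 11am (15), 12pm (15), 1pm (10). Listing each branch's schedules as (One-on-one, OffsitePrep, Standup, Postmortem):
Retro=10am: (9am,9am,11am,10am) (9am,9am,12pm,10am) (9am,9am,12pm,11am) (9am,9am,1pm,10am) (9am,9am,1pm,11am) (9am,9am,1pm,12pm) (9am,9am,2pm,10am) (9am,9am,2pm,11am) (9am,9am,2pm,12pm) (9am,9am,2pm,1pm) — 10.
Retro=11am: (9am,9am,12pm,10am) (9am,9am,12pm,11am) (9am,9am,1pm,10am) (9am,9am,1pm,11am) (9am,9am,1pm,12pm) (9am,9am,2pm,10am) (9am,9am,2pm,11am) (9am,9am,2pm,12pm) (9am,9am,2pm,1pm) (10am,10am,12pm,11am) (10am,10am,1pm,11am) (10am,10am,1pm,12pm) (10am,10am,2pm,11am) (10am,10am,2pm,12pm) (10am,10am,2pm,1pm) — 15.
Retro=12pm: (9am,9am,1pm,10am) (9am,9am,1pm,11am) (9am,9am,1pm,12pm) (9am,9am,2pm,10am) (9am,9am,2pm,11am) (9am,9am,2pm,12pm) (9am,9am,2pm,1pm) (10am,10am,1pm,11am) (10am,10am,1pm,12pm) (10am,10am,2pm,11am) (10am,10am,2pm,12pm) (10am,10am,2pm,1pm) (11am,11am,1pm,12pm) (11am,11am,2pm,12pm) (11am,11am,2pm,1pm) — 15.
Retro=1pm: (9am,9am,2pm,10am) (9am,9am,2pm,11am) (9am,9am,2pm,12pm) (9am,9am,2pm,1pm) (10am,10am,2pm,11am) (10am,10am,2pm,12pm) (10am,10am,2pm,1pm) (11am,11am,2pm,12pm) (11am,11am,2pm,1pm) (12pm,12pm,2pm,1pm) — 10.
Summing: 10 + 15 + 15 + 10 = 50.

50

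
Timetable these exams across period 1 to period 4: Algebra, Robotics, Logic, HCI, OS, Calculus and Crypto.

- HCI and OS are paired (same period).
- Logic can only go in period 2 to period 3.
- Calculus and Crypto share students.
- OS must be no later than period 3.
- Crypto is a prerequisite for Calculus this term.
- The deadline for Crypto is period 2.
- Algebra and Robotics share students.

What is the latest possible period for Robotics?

period 4

Robotics at period 4 is achievable: Calculus=period 2, Algebra=period 1, OS=period 1, Crypto=period 1, HCI=period 1, Robotics=period 4, Logic=period 2.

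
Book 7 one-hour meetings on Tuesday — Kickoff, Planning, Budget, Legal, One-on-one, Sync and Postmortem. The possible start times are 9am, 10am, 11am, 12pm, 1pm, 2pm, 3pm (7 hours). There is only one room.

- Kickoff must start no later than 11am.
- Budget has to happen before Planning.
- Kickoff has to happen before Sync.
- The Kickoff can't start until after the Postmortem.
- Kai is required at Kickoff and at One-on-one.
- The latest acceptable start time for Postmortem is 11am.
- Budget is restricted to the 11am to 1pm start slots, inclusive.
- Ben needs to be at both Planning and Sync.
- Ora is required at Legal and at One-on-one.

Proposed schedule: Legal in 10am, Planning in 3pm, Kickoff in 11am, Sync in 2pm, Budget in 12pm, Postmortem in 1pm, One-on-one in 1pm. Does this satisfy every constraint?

No. The latest acceptable start time for Postmortem is 11am is not satisfied.

Budget is restricted to the 11am to 1pm start slots, inclusive — holds.
Ora is required at Legal and at One-on-one — holds.
Budget has to happen before Planning — holds.
Kickoff must start no later than 11am — holds.
The latest acceptable start time for Postmortem is 11am — violated.
Kickoff has to happen before Sync — holds.
Ben needs to be at both Planning and Sync — holds.
Kai is required at Kickoff and at One-on-one — holds.
The Kickoff can't start until after the Postmortem — violated.
There is only one room — violated.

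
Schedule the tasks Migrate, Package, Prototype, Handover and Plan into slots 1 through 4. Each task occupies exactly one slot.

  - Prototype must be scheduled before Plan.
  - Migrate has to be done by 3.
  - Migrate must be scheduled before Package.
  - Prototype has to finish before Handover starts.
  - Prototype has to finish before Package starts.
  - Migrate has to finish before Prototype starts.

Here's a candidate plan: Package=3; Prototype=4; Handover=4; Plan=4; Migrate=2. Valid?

Migrate must be scheduled before Package — holds.
Prototype has to finish before Package starts — violated.
Prototype must be scheduled before Plan — violated.
Migrate has to finish before Prototype starts — holds.
Prototype has to finish before Handover starts — violated.
Migrate has to be done by 3 — holds.

No — it violates: Prototype has to finish before Package starts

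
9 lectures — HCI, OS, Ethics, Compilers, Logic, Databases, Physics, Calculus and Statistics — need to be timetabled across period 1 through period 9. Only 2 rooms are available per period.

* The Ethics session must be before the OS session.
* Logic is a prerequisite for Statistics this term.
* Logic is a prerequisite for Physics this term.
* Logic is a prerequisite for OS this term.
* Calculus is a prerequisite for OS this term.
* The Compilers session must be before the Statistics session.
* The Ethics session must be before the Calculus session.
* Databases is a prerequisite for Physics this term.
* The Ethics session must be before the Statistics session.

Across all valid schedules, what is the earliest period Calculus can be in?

Precedence pushes Calculus to at least period 2; downstream work caps Calculus at period 8.
Calculus at period 2 is achievable: Ethics -> period 1, Statistics -> period 3, OS -> period 3, HCI -> period 4, Physics -> period 5, Databases -> period 4, Compilers -> period 2, Logic -> period 1, Calculus -> period 2.

period 2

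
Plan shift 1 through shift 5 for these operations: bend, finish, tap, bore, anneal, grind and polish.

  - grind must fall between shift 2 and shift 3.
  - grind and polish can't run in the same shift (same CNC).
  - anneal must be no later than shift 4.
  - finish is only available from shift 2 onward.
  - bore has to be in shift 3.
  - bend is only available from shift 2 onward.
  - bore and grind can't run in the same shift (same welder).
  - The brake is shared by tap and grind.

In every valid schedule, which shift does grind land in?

shift 2

grind's window is shift 2–shift 3.
bore is fixed at shift 3, and grind can't share a shift with bore.
So grind must be shift 2.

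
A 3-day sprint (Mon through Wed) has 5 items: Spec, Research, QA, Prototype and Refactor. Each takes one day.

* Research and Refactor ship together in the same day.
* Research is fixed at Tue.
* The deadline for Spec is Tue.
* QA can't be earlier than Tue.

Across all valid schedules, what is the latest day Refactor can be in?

Tue

Refactor must be in the same day as Research, which can't be before Tue, so Refactor is at least Tue; Refactor must be in the same day as Research, which can't be after Tue, so Refactor is at most Tue.
Refactor at Tue is achievable: QA=Tue, Refactor=Tue, Research=Tue, Prototype=Mon, Spec=Mon.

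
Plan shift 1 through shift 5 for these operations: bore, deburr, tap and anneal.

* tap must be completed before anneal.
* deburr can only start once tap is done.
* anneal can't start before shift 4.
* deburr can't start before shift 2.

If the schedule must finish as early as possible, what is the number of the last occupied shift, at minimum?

4

The precedence chain requires at least 2 distinct shifts.
anneal can't be placed before shift 4, so the schedule must run through at least shift 4.
4 works (last occupied shift: shift 4): for example tap in shift 1, anneal in shift 4, deburr in shift 2, bore in shift 1.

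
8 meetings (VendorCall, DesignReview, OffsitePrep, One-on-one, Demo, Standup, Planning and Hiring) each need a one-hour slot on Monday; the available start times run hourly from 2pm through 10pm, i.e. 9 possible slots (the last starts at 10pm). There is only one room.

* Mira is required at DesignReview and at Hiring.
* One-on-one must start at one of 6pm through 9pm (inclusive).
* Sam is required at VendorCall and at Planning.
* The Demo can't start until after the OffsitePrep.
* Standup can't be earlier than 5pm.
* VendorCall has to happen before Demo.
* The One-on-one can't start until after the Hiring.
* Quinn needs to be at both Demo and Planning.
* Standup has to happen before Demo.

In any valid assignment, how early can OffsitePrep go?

Downstream work caps OffsitePrep at 9pm.
OffsitePrep at 2pm is achievable: Planning in 9pm, One-on-one in 6pm, Hiring in 4pm, Standup in 5pm, VendorCall in 3pm, Demo in 7pm, OffsitePrep in 2pm, DesignReview in 8pm.

2pm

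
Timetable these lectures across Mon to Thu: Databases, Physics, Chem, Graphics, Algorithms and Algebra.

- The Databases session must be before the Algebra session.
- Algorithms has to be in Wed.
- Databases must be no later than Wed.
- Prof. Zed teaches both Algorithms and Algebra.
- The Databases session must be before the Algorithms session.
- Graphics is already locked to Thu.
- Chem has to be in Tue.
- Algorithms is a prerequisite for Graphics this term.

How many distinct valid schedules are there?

Splitting on Databases: it can be Mon (8), Tue (4). Listing each branch's schedules as (Physics, Chem, Graphics, Algorithms, Algebra):
Databases=Mon: (Mon,Tue,Thu,Wed,Tue) (Mon,Tue,Thu,Wed,Thu) (Tue,Tue,Thu,Wed,Tue) (Tue,Tue,Thu,Wed,Thu) (Wed,Tue,Thu,Wed,Tue) (Wed,Tue,Thu,Wed,Thu) (Thu,Tue,Thu,Wed,Tue) (Thu,Tue,Thu,Wed,Thu) — 8.
Databases=Tue: (Mon,Tue,Thu,Wed,Thu) (Tue,Tue,Thu,Wed,Thu) (Wed,Tue,Thu,Wed,Thu) (Thu,Tue,Thu,Wed,Thu) — 4.
Summing: 8 + 4 = 12.

12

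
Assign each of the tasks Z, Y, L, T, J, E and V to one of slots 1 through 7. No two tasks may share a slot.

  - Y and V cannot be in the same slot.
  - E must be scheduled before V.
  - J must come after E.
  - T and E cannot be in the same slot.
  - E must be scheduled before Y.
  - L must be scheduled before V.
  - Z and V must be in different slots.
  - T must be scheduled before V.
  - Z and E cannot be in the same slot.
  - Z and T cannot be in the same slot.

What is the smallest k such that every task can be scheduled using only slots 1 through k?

The precedence chain requires at least 2 distinct slots.
With at most 1 per slot and 7 tasks, at least 7 slots are needed.
7 works (last occupied slot: 7): for example T -> 3, J -> 6, V -> 4, L -> 2, E -> 1, Z -> 7, Y -> 5.

7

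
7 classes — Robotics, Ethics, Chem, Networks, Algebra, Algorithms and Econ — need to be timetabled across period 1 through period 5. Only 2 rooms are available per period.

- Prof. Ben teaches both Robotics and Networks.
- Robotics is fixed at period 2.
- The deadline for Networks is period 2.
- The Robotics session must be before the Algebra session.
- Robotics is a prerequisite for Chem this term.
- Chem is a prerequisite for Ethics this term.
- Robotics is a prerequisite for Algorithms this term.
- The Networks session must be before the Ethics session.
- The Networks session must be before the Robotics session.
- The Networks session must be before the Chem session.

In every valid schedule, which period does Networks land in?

Networks's window is period 1–period 2.
Robotics is fixed at period 2, and Networks can't share a period with Robotics.
So Networks must be period 1.

period 1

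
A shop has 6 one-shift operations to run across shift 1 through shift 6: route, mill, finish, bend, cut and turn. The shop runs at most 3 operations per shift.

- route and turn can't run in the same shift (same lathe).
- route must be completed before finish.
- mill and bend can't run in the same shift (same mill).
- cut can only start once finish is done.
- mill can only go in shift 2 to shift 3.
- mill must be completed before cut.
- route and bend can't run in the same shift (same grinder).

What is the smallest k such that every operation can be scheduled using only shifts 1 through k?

The precedence chain requires at least 3 distinct shifts.
With at most 3 per shift and 6 operations, at least 2 shifts are needed.
3 works (last occupied shift: shift 3): for example finish -> shift 2; turn -> shift 2; bend -> shift 3; cut -> shift 3; route -> shift 1; mill -> shift 2.

3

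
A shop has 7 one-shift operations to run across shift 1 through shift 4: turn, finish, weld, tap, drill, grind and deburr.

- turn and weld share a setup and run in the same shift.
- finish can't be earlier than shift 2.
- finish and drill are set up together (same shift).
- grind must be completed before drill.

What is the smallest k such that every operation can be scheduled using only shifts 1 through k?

The precedence chain requires at least 2 distinct shifts.
2 works (last occupied shift: shift 2): for example drill -> shift 2; grind -> shift 1; turn -> shift 1; tap -> shift 1; deburr -> shift 1; finish -> shift 2; weld -> shift 1.

2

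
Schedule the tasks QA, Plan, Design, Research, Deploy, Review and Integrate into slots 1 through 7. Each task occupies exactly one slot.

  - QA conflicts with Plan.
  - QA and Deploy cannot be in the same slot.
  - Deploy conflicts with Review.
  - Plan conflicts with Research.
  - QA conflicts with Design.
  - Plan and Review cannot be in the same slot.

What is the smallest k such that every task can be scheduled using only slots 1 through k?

Could 1 slot be enough, i.e. nothing placed later than 1? No: Review can't share with Plan (1) → nothing is left.
So 1 slot is not enough.
2 works (last occupied slot: 2): for example Research in 1; Design in 2; Deploy in 2; Review in 1; Integrate in 1; Plan in 2; QA in 1.

2 slots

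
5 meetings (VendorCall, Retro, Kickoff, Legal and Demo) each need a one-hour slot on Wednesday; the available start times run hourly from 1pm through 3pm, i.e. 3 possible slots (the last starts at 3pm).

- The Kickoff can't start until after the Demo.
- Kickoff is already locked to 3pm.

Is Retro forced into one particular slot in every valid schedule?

No

Retro can be 1pm (e.g. Demo -> 1pm, Retro -> 1pm, Legal -> 1pm, VendorCall -> 1pm, Kickoff -> 3pm) or 2pm (e.g. Legal=1pm; Kickoff=3pm; VendorCall=1pm; Retro=2pm; Demo=1pm).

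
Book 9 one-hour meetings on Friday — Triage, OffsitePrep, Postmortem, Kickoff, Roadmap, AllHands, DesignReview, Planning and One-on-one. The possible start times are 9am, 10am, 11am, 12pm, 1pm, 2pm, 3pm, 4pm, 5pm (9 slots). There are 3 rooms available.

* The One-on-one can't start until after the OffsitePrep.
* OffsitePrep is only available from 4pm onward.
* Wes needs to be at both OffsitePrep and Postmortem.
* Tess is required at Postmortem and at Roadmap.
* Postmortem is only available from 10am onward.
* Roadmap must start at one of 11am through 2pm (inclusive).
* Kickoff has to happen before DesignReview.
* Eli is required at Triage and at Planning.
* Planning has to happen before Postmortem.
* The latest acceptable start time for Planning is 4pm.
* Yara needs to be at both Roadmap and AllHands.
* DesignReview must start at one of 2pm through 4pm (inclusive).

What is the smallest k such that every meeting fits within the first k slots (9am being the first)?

9 slots

The precedence chain requires at least 2 distinct slots.
With at most 3 per slot and 9 meetings, at least 3 slots are needed.
Propagating the time windows through the other constraints, One-on-one can't land before 5pm — that is slot 9 counting from 9am — so the schedule must run through at least 9 slots.
9 works (last occupied slot: 5pm): for example Triage=10am, Roadmap=11am, Kickoff=9am, Postmortem=10am, Planning=9am, AllHands=9am, OffsitePrep=4pm, One-on-one=5pm, DesignReview=2pm.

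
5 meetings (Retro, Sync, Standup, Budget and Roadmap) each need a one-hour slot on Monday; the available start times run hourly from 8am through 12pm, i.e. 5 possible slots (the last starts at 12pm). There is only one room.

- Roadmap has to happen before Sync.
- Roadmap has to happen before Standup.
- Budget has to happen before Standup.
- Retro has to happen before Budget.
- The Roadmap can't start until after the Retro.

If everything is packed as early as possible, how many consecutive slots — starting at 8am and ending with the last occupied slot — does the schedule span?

5 slots

The precedence chain requires at least 3 distinct slots.
With at most 1 per slot and 5 meetings, at least 5 slots are needed.
5 works (last occupied slot: 12pm): for example Sync=12pm, Budget=10am, Retro=8am, Standup=11am, Roadmap=9am.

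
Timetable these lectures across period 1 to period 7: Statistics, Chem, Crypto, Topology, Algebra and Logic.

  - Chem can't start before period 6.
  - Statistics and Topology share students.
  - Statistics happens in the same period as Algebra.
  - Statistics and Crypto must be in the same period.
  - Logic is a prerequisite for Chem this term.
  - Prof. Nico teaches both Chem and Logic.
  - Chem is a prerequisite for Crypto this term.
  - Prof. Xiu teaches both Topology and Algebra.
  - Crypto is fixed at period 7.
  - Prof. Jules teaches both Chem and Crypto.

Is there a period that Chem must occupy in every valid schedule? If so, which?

Chem's window is period 6–period 7.
Crypto is fixed at period 7, and Chem can't share a period with Crypto.
So Chem must be period 6.

period 6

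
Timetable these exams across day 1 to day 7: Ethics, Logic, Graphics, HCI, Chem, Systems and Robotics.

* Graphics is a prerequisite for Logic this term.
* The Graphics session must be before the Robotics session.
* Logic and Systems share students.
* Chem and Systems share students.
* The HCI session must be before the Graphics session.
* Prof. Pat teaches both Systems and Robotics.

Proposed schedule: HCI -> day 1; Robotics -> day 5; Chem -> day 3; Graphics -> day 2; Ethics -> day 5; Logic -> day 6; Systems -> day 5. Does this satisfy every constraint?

No. Prof. Pat teaches both Systems and Robotics is not satisfied.

The Graphics session must be before the Robotics session — holds.
Prof. Pat teaches both Systems and Robotics — violated.
Graphics is a prerequisite for Logic this term — holds.
Chem and Systems share students — holds.
Logic and Systems share students — holds.
The HCI session must be before the Graphics session — holds.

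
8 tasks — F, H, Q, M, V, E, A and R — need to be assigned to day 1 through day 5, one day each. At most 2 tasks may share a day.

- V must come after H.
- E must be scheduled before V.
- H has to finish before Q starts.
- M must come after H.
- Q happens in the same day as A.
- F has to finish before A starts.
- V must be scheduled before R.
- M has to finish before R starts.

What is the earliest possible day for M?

Precedence pushes M to at least day 2; downstream work caps M at day 4.
M at day 2 is achievable: Q=day 4, R=day 3, A=day 4, E=day 1, F=day 3, M=day 2, H=day 1, V=day 2.

day 2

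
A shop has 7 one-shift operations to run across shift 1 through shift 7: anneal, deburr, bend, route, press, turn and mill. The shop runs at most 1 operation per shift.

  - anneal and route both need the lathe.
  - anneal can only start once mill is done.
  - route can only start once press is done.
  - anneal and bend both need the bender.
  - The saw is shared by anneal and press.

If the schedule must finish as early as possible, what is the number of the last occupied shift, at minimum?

The precedence chain requires at least 2 distinct shifts.
With at most 1 per shift and 7 operations, at least 7 shifts are needed.
7 works (last occupied shift: shift 7): for example press -> shift 3, mill -> shift 1, anneal -> shift 2, route -> shift 4, turn -> shift 7, deburr -> shift 5, bend -> shift 6.

7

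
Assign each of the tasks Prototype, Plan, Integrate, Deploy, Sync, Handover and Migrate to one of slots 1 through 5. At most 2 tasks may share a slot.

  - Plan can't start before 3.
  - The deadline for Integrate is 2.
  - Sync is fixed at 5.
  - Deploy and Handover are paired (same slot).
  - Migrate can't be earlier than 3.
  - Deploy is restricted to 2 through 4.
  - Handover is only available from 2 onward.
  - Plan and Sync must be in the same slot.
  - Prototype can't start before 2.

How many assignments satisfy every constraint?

12

Splitting on Prototype: it can be 2 (4), 3 (4), 4 (4). Listing each branch's schedules as (Plan, Integrate, Deploy, Sync, Handover, Migrate):
Prototype=2: (5,1,3,5,3,4) (5,1,4,5,4,3) (5,2,3,5,3,4) (5,2,4,5,4,3) — 4.
Prototype=3: (5,1,2,5,2,3) (5,1,2,5,2,4) (5,1,4,5,4,3) (5,2,4,5,4,3) — 4.
Prototype=4: (5,1,2,5,2,3) (5,1,2,5,2,4) (5,1,3,5,3,4) (5,2,3,5,3,4) — 4.
Summing: 4 + 4 + 4 = 12.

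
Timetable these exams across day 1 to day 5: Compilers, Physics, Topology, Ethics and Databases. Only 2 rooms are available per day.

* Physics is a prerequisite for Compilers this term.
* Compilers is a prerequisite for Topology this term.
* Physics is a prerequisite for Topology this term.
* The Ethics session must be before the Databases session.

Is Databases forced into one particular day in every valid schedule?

Databases can be day 2 (e.g. Physics -> day 1, Databases -> day 2, Ethics -> day 1, Topology -> day 3, Compilers -> day 2) or day 3 (e.g. Databases in day 3; Topology in day 3; Ethics in day 1; Physics in day 1; Compilers in day 2).

No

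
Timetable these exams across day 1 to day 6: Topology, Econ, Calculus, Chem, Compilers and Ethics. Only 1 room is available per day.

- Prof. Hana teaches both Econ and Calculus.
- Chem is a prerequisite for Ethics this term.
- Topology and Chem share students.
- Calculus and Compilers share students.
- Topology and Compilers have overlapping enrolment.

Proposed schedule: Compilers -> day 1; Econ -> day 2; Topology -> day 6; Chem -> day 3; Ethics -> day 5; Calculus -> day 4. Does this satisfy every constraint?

Topology and Compilers have overlapping enrolment — holds.
Calculus and Compilers share students — holds.
Prof. Hana teaches both Econ and Calculus — holds.
Chem is a prerequisite for Ethics this term — holds.
Topology and Chem share students — holds.
Only 1 room is available per day — holds.

Valid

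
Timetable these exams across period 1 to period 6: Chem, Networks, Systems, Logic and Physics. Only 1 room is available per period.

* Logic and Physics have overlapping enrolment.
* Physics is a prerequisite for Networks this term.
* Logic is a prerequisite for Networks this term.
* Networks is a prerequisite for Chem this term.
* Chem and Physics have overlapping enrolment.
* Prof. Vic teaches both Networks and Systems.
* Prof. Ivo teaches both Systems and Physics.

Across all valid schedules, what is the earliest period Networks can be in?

Precedence pushes Networks to at least period 2; downstream work caps Networks at period 5.
Networks at period 3 is achievable: Physics in period 2; Systems in period 5; Logic in period 1; Networks in period 3; Chem in period 4.
Nothing earlier works — the conflict and capacity constraints rule out every period before period 3.

period 3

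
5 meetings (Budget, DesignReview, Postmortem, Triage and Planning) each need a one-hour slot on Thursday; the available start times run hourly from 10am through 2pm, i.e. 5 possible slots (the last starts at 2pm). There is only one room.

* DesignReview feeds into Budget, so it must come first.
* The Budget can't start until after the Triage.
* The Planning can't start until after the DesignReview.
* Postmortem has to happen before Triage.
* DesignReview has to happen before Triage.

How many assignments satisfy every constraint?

7

Splitting on Budget: it can be 1pm (2), 2pm (5). Listing each branch's schedules as (DesignReview, Postmortem, Triage, Planning):
Budget=1pm: (10am,11am,12pm,2pm) (11am,10am,12pm,2pm) — 2.
Budget=2pm: (10am,11am,12pm,1pm) (10am,11am,1pm,12pm) (10am,12pm,1pm,11am) (11am,10am,12pm,1pm) (11am,10am,1pm,12pm) — 5.
Summing: 2 + 5 = 7.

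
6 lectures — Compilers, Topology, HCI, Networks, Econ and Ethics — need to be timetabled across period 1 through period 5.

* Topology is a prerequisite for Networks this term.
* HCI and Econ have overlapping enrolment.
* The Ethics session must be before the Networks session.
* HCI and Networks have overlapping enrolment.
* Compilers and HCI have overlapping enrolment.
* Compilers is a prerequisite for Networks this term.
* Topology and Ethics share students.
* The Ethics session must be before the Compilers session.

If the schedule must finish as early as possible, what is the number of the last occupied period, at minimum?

3

The precedence chain requires at least 3 distinct periods.
3 works (last occupied period: period 3): for example Compilers in period 2; Topology in period 2; Econ in period 2; Ethics in period 1; Networks in period 3; HCI in period 1.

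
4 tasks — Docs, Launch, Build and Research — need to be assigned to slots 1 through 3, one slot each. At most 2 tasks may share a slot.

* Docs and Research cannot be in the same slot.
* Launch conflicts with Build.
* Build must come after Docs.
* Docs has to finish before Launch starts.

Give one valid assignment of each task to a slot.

Launch in 2, Build in 3, Docs in 1, Research in 2

Checking: Docs(1) before Build(3); Docs(1) before Launch(2); Launch(2) != Build(3); Docs(1) != Research(2); max 2 per slot (cap 2).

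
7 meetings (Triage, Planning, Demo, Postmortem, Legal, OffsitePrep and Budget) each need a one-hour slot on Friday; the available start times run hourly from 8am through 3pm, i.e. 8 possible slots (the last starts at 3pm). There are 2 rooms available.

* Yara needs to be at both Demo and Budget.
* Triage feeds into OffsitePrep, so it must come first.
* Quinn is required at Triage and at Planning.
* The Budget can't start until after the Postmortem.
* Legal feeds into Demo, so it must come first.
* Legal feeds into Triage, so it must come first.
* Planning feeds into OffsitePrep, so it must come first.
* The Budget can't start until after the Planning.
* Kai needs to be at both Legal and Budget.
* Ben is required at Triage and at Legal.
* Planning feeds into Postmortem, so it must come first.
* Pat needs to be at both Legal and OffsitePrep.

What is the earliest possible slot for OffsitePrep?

Precedence pushes OffsitePrep to at least 10am.
OffsitePrep at 10am is achievable: Triage=9am, Legal=8am, OffsitePrep=10am, Postmortem=9am, Budget=10am, Demo=11am, Planning=8am.

10am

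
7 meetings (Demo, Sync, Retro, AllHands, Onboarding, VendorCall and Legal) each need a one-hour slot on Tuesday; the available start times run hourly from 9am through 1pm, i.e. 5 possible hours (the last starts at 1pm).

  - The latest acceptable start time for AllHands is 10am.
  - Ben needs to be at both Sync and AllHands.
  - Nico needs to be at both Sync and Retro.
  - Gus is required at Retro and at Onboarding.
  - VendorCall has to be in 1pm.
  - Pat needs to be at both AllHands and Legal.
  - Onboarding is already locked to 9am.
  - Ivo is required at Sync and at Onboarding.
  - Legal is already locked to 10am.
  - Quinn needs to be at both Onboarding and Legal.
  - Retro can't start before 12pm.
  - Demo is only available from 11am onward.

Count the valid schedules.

Splitting on Demo: it can be 11am (6), 12pm (6), 1pm (6). Listing each branch's schedules as (Sync, Retro, AllHands, Onboarding, VendorCall, Legal):
Demo=11am: (10am,12pm,9am,9am,1pm,10am) (10am,1pm,9am,9am,1pm,10am) (11am,12pm,9am,9am,1pm,10am) (11am,1pm,9am,9am,1pm,10am) (12pm,1pm,9am,9am,1pm,10am) (1pm,12pm,9am,9am,1pm,10am) — 6.
Demo=12pm: (10am,12pm,9am,9am,1pm,10am) (10am,1pm,9am,9am,1pm,10am) (11am,12pm,9am,9am,1pm,10am) (11am,1pm,9am,9am,1pm,10am) (12pm,1pm,9am,9am,1pm,10am) (1pm,12pm,9am,9am,1pm,10am) — 6.
Demo=1pm: (10am,12pm,9am,9am,1pm,10am) (10am,1pm,9am,9am,1pm,10am) (11am,12pm,9am,9am,1pm,10am) (11am,1pm,9am,9am,1pm,10am) (12pm,1pm,9am,9am,1pm,10am) (1pm,12pm,9am,9am,1pm,10am) — 6.
Summing: 6 + 6 + 6 = 18.

18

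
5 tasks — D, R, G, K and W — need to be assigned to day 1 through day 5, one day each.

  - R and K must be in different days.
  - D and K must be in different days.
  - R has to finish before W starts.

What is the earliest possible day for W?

day 2

Precedence pushes W to at least day 2.
W at day 2 is achievable: R in day 1, K in day 2, D in day 1, G in day 1, W in day 2.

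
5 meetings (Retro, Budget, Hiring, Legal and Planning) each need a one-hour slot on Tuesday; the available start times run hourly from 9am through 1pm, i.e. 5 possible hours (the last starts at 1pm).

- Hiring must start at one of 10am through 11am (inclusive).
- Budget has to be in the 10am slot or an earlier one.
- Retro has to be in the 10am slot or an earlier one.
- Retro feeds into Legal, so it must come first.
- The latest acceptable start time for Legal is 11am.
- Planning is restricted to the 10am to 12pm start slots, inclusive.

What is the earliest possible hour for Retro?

9am

Retro's own window allows nothing later than 10am.
Retro at 9am is achievable: Budget -> 9am; Legal -> 10am; Retro -> 9am; Hiring -> 10am; Planning -> 10am.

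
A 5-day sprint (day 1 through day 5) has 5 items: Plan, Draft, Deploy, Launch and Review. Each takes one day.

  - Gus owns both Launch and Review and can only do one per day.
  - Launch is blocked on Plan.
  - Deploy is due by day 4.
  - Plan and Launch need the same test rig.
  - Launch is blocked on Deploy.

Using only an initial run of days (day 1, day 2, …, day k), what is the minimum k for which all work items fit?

The precedence chain requires at least 2 distinct days.
2 works (last occupied day: day 2): for example Plan in day 1, Draft in day 1, Launch in day 2, Review in day 1, Deploy in day 1.

2 days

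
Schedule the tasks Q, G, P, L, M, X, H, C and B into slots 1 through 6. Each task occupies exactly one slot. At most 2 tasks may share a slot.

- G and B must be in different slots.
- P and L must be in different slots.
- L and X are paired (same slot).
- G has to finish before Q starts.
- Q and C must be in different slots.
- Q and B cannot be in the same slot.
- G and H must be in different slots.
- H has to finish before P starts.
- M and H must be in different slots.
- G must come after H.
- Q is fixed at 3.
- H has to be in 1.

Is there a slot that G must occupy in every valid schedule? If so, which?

2

H is fixed at 1 and must come before G, so G is at least 2.
Q is fixed at 3 and must come after G, so G is at most 2.
So G must be 2.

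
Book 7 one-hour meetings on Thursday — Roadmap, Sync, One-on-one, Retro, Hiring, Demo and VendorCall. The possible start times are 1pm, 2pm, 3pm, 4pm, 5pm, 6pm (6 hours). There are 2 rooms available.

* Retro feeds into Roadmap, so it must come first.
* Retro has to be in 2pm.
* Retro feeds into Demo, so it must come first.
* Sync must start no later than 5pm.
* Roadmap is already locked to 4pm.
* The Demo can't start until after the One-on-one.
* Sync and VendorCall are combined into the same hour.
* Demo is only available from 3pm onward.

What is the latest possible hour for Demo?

6pm

Demo is available from 3pm.
Demo at 6pm is achievable: Sync -> 1pm; One-on-one -> 2pm; Hiring -> 3pm; Retro -> 2pm; Roadmap -> 4pm; Demo -> 6pm; VendorCall -> 1pm.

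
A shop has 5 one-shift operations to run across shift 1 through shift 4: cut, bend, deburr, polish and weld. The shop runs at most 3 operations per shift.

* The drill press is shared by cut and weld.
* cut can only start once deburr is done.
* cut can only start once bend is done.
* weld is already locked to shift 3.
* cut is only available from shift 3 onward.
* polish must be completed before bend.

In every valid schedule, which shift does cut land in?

cut's window is shift 3–shift 4.
weld is fixed at shift 3, and cut can't share a shift with weld.
So cut must be shift 4.

shift 4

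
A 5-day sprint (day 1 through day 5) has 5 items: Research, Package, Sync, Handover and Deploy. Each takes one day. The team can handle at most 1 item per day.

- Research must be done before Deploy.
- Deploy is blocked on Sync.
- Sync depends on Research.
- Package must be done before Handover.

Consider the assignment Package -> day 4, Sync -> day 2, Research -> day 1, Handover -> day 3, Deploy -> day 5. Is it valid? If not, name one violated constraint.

Invalid. Package must be done before Handover.

Sync depends on Research — holds.
Package must be done before Handover — violated.
The team can handle at most 1 item per day — holds.
Research must be done before Deploy — holds.
Deploy is blocked on Sync — holds.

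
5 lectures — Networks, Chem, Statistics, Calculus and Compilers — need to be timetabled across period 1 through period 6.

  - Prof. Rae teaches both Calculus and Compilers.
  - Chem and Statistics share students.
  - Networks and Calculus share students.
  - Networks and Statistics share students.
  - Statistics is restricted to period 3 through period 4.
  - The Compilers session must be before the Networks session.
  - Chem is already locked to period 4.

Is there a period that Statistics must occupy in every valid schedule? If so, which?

Statistics's window is period 3–period 4.
Chem is fixed at period 4, and Statistics can't share a period with Chem.
So Statistics must be period 3.

period 3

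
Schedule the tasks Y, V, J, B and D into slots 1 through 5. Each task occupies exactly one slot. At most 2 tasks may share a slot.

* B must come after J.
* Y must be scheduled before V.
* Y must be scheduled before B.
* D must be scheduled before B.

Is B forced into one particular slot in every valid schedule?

No

B can be 3 (e.g. B in 3; Y in 1; D in 2; J in 1; V in 2) or 4 (e.g. Y -> 1; D -> 2; J -> 1; V -> 2; B -> 4).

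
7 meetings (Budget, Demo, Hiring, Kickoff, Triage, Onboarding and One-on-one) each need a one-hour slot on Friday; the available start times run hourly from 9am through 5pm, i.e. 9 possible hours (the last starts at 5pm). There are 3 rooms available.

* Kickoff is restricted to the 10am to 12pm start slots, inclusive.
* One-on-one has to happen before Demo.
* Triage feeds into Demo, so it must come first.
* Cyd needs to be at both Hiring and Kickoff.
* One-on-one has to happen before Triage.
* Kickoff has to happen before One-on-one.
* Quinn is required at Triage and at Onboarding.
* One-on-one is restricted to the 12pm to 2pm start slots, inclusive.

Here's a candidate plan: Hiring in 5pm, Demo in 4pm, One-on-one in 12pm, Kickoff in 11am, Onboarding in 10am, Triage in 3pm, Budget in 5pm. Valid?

There are 3 rooms available — holds.
One-on-one has to happen before Triage — holds.
One-on-one is restricted to the 12pm to 2pm start slots, inclusive — holds.
Kickoff is restricted to the 10am to 12pm start slots, inclusive — holds.
Cyd needs to be at both Hiring and Kickoff — holds.
Kickoff has to happen before One-on-one — holds.
One-on-one has to happen before Demo — holds.
Quinn is required at Triage and at Onboarding — holds.
Triage feeds into Demo, so it must come first — holds.

Yes, all constraints hold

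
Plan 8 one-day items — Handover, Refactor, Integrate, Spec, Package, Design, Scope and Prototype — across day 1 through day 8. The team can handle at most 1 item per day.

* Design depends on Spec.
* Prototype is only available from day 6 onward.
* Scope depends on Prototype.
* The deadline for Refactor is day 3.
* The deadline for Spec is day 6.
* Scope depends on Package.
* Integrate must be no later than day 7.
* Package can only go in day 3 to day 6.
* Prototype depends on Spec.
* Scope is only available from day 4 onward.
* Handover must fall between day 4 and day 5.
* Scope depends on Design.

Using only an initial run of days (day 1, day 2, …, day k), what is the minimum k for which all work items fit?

8 days

The precedence chain requires at least 3 distinct days.
With at most 1 per day and 8 work items, at least 8 days are needed.
Propagating the time windows through the other constraints, Scope can't land before day 7, so the schedule must run through at least day 7.
8 works (last occupied day: day 8): for example Spec in day 2, Integrate in day 5, Package in day 3, Prototype in day 6, Design in day 7, Refactor in day 1, Scope in day 8, Handover in day 4.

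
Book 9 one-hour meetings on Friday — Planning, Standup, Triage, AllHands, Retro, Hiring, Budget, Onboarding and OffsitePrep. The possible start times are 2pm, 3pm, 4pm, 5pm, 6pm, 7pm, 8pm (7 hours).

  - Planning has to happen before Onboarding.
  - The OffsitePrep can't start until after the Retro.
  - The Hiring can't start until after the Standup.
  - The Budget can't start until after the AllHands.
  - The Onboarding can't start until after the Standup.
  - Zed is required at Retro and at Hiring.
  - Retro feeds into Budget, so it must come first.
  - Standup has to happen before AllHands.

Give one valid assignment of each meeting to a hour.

Retro -> 2pm; Hiring -> 3pm; OffsitePrep -> 3pm; Budget -> 4pm; Triage -> 2pm; Standup -> 2pm; AllHands -> 3pm; Planning -> 2pm; Onboarding -> 3pm

Checking: Standup(2pm) before Hiring(3pm); Standup(2pm) before Onboarding(3pm); Retro(2pm) before OffsitePrep(3pm); Planning(2pm) before Onboarding(3pm); Standup(2pm) before AllHands(3pm); AllHands(3pm) before Budget(4pm); Retro(2pm) before Budget(4pm); Retro(2pm) != Hiring(3pm).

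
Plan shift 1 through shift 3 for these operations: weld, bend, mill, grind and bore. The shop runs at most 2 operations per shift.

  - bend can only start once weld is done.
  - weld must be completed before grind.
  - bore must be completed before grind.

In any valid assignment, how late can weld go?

shift 2

Downstream work caps weld at shift 2.
weld at shift 2 is achievable: grind=shift 3; weld=shift 2; bore=shift 1; bend=shift 3; mill=shift 1.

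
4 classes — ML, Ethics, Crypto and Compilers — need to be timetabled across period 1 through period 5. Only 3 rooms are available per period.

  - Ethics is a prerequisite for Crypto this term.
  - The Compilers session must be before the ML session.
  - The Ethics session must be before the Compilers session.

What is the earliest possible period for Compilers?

Precedence pushes Compilers to at least period 2; downstream work caps Compilers at period 4.
Compilers at period 2 is achievable: Ethics in period 1; Compilers in period 2; ML in period 3; Crypto in period 2.

period 2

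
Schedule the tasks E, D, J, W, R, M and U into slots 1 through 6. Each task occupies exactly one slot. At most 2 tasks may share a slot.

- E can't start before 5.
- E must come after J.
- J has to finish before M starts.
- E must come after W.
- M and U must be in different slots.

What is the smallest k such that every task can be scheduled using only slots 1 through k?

The precedence chain requires at least 2 distinct slots.
With at most 2 per slot and 7 tasks, at least 4 slots are needed.
E can't be placed before 5, so the schedule must run through at least slot 5.
5 works (last occupied slot: 5): for example E=5; W=1; M=2; D=2; J=1; U=3; R=3.

5 slots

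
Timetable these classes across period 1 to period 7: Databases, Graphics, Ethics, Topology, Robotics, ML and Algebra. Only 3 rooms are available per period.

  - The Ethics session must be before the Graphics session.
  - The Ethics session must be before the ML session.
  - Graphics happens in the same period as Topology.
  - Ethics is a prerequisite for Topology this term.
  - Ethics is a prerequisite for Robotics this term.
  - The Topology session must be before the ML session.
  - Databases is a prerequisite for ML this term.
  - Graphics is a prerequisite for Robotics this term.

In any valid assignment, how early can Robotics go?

period 3

Precedence pushes Robotics to at least period 3.
Robotics at period 3 is achievable: Algebra in period 1; Robotics in period 3; Databases in period 1; ML in period 3; Topology in period 2; Graphics in period 2; Ethics in period 1.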